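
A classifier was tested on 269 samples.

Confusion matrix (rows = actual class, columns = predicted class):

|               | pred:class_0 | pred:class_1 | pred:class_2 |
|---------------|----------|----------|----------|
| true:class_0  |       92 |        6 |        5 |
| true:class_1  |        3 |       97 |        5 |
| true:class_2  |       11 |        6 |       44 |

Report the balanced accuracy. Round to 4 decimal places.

0.8461

Balanced accuracy = mean of per-class recall.
  class_0: recall = 92/103 = 0.89320
  class_1: recall = 97/105 = 0.92381
  class_2: recall = 44/61 = 0.72131
Mean = (0.89320 + 0.92381 + 0.72131) / 3 = 0.8461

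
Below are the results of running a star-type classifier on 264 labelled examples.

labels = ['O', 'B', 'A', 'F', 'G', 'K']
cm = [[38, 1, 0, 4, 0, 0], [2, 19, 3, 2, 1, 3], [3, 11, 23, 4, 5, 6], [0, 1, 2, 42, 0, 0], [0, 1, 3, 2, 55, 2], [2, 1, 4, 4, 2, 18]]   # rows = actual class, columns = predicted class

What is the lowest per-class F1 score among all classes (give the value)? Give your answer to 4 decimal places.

0.5287

Per-class F1 score (2·TP/(2·TP+FP+FN)):
  O: TP=38, FP=2+3+0+0+2=7, FN=1+0+4+0+0=5 → 76/88 = 0.86364
  B: TP=19, FP=1+11+1+1+1=15, FN=2+3+2+1+3=11 → 38/64 = 0.59375
  A: TP=23, FP=0+3+2+3+4=12, FN=3+11+4+5+6=29 → 46/87 = 0.52874
  F: TP=42, FP=4+2+4+2+4=16, FN=0+1+2+0+0=3 → 84/103 = 0.81553
  G: TP=55, FP=0+1+5+0+2=8, FN=0+1+3+2+2=8 → 110/126 = 0.87302
  K: TP=18, FP=0+3+6+0+2=11, FN=2+1+4+4+2=13 → 36/60 = 0.60000
Lowest is class 'A' with F1 score = 0.5287.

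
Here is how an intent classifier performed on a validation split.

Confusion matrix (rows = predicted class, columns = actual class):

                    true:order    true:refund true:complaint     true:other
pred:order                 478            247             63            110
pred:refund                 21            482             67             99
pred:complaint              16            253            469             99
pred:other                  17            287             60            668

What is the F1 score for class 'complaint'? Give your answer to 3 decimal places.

0.627

Treat 'complaint' as positive and all other classes as negative.
F1 score = 2·TP/(2·TP+FP+FN).
complaint: TP=469, FP=16+253+99=368, FN=63+67+60=190 → 938/1496 = 0.6270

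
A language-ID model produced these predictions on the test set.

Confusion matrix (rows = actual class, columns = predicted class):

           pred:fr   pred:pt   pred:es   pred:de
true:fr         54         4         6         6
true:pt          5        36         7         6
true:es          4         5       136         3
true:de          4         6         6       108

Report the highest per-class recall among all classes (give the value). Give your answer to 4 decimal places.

Per-class recall (TP/(TP+FN)):
  fr: TP=54, FN=4+6+6=16 → 54/70 = 0.77143
  pt: TP=36, FN=5+7+6=18 → 36/54 = 0.66667
  es: TP=136, FN=4+5+3=12 → 136/148 = 0.91892
  de: TP=108, FN=4+6+6=16 → 108/124 = 0.87097
Highest is class 'es' with recall = 0.9189.

0.9189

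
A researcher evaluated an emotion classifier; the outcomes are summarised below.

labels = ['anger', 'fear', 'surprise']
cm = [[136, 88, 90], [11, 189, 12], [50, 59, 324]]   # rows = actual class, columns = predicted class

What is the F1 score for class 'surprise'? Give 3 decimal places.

Treat 'surprise' as positive and all other classes as negative.
F1 score = 2·TP/(2·TP+FP+FN).
surprise: TP=324, FP=90+12=102, FN=50+59=109 → 648/859 = 0.7544

0.754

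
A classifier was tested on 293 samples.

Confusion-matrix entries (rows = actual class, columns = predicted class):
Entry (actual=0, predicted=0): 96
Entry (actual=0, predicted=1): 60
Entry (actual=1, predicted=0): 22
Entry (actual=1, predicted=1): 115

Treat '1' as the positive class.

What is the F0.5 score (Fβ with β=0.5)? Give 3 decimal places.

Fβ = (1+β²)·TP / ((1+β²)·TP + β²·FN + FP), with β²=1/4
= 1.25·115 / (1.25·115 + 0.25·22 + 60) = 0.687

0.687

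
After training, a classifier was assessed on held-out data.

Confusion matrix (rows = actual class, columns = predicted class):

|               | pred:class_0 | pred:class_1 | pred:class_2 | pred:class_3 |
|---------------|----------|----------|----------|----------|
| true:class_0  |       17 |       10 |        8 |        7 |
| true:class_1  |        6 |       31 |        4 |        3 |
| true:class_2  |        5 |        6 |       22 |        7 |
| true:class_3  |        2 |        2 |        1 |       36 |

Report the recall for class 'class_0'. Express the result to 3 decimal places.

0.405

One-vs-rest for 'class_0': TP = diagonal; FP = other classes predicted 'class_0'; FN = 'class_0' predicted as other.
recall = TP/(TP+FN).
class_0: TP=17, FN=10+8+7=25 → 17/42 = 0.4048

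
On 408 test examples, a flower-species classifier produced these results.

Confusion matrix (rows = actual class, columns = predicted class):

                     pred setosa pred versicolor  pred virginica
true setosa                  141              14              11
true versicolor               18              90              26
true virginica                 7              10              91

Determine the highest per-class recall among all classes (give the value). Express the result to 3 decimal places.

0.849

Per-class recall (TP/(TP+FN)):
  setosa: TP=141, FN=14+11=25 → 141/166 = 0.8494
  versicolor: TP=90, FN=18+26=44 → 90/134 = 0.6716
  virginica: TP=91, FN=7+10=17 → 91/108 = 0.8426
Highest is class 'setosa' with recall = 0.849.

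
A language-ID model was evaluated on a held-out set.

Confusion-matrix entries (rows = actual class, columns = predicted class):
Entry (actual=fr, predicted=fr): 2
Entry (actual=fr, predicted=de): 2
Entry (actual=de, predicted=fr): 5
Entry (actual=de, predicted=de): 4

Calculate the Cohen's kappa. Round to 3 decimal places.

-0.046

Observed agreement pₒ = trace/N = 6/13 = 0.4615
Expected agreement pₑ = Σ (rowᵢ·colᵢ)/N² = (4·7 + 9·6)/13² = 0.4852
κ = (pₒ − pₑ)/(1 − pₑ) = (0.4615 − 0.4852)/(1 − 0.4852) = -0.046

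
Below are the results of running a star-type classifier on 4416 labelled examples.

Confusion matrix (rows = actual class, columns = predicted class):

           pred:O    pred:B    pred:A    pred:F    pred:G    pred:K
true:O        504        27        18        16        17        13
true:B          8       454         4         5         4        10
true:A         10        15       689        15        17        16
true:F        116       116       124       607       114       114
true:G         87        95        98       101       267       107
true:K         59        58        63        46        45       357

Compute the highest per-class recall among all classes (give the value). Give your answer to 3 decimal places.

Per-class recall (TP/(TP+FN)):
  O: TP=504, FN=27+18+16+17+13=91 → 504/595 = 0.8471
  B: TP=454, FN=8+4+5+4+10=31 → 454/485 = 0.9361
  A: TP=689, FN=10+15+15+17+16=73 → 689/762 = 0.9042
  F: TP=607, FN=116+116+124+114+114=584 → 607/1191 = 0.5097
  G: TP=267, FN=87+95+98+101+107=488 → 267/755 = 0.3536
  K: TP=357, FN=59+58+63+46+45=271 → 357/628 = 0.5685
Highest is class 'B' with recall = 0.936.

0.936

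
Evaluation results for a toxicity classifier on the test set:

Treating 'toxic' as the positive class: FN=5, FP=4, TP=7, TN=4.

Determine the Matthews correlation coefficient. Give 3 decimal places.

MCC = (TP·TN − FP·FN) / √((TP+FP)(TP+FN)(TN+FP)(TN+FN))
Numerator = 7·4 − 4·5 = 8
Denominator = √(11·12·8·9) = √9504 = 97.4885
MCC = 8 / 97.4885 = 0.082

0.082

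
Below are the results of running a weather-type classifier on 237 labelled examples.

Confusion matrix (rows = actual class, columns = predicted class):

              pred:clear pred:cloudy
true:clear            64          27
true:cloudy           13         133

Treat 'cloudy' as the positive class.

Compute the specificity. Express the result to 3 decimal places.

0.703

Specificity = TN/(TN+FP) = 64/(64+27) = 0.703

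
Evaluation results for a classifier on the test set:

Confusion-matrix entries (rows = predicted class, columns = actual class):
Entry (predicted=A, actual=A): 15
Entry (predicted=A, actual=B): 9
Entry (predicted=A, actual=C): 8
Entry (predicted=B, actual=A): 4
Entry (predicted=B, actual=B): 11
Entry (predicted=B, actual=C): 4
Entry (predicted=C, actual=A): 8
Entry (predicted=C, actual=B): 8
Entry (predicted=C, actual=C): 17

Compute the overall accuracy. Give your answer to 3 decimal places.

Accuracy = trace / total = (15+11+17=43) / 84 = 43/84 = 0.512

0.512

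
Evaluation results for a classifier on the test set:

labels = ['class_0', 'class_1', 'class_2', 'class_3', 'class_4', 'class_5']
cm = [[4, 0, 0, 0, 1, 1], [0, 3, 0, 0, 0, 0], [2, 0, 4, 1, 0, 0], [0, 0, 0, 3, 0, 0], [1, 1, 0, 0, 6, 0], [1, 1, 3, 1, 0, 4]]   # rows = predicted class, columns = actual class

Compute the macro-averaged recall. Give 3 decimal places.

0.655

Per-class recall (TP/(TP+FN)):
  class_0: TP=4, FN=0+2+0+1+1=4 → 4/8 = 0.5000
  class_1: TP=3, FN=0+0+0+1+1=2 → 3/5 = 0.6000
  class_2: TP=4, FN=0+0+0+0+3=3 → 4/7 = 0.5714
  class_3: TP=3, FN=0+0+1+0+1=2 → 3/5 = 0.6000
  class_4: TP=6, FN=1+0+0+0+0=1 → 6/7 = 0.8571
  class_5: TP=4, FN=1+0+0+0+0=1 → 4/5 = 0.8000
Macro-recall = mean = (0.5000 + 0.6000 + 0.5714 + 0.6000 + 0.8571 + 0.8000) / 6 = 0.655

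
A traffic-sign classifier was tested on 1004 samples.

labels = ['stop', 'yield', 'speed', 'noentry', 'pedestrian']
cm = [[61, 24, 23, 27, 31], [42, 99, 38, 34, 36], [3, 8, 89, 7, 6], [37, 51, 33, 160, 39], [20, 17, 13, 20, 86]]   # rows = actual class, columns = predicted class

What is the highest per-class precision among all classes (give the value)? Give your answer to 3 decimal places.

0.645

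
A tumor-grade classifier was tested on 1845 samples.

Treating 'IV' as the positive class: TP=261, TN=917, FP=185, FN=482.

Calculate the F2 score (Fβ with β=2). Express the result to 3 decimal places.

Fβ = (1+β²)·TP / ((1+β²)·TP + β²·FN + FP), with β²=4
= 5·261 / (5·261 + 4·482 + 185) = 0.382

0.382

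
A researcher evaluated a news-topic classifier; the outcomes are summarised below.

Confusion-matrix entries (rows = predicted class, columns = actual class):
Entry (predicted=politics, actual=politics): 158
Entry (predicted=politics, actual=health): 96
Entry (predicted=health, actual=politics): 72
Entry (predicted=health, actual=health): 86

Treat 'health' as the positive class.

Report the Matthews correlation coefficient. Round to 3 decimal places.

MCC = (TP·TN − FP·FN) / √((TP+FP)(TP+FN)(TN+FP)(TN+FN))
Numerator = 86·158 − 72·96 = 6676
Denominator = √(158·182·230·254) = √1679925520 = 40986.8945
MCC = 6676 / 40986.8945 = 0.163

0.163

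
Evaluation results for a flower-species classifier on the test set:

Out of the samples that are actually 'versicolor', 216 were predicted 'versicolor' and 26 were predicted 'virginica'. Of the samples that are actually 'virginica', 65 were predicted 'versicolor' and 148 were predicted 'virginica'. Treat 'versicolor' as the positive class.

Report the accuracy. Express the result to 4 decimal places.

0.8000

Accuracy = (TP+TN)/N = (216+148)/455 = 0.8000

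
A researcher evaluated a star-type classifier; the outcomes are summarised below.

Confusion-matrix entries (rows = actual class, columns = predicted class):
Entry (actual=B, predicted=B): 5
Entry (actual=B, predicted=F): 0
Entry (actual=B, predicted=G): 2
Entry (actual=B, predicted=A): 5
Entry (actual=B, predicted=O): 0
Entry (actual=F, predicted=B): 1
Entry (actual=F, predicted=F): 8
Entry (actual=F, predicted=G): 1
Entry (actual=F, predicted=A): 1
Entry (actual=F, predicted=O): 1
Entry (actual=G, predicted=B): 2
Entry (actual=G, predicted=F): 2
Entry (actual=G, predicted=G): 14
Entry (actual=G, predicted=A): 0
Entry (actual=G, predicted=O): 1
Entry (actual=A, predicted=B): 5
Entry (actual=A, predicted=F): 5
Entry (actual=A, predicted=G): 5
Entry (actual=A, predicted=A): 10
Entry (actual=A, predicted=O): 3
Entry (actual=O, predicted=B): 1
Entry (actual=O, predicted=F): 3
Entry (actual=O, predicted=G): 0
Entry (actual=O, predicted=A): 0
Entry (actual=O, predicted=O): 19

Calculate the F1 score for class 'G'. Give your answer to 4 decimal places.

Treat 'G' as positive and all other classes as negative.
F1 score = 2·TP/(2·TP+FP+FN).
G: TP=14, FP=2+1+5+0=8, FN=2+2+0+1=5 → 28/41 = 0.68293

0.6829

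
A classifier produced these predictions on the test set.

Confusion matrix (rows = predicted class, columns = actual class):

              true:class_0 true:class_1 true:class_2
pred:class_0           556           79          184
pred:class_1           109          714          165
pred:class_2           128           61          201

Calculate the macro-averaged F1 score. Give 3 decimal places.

Per-class F1 score (2·TP/(2·TP+FP+FN)):
  class_0: TP=556, FP=79+184=263, FN=109+128=237 → 1112/1612 = 0.6898
  class_1: TP=714, FP=109+165=274, FN=79+61=140 → 1428/1842 = 0.7752
  class_2: TP=201, FP=128+61=189, FN=184+165=349 → 402/940 = 0.4277
Macro-F1 score = mean = (0.6898 + 0.7752 + 0.4277) / 3 = 0.631

0.631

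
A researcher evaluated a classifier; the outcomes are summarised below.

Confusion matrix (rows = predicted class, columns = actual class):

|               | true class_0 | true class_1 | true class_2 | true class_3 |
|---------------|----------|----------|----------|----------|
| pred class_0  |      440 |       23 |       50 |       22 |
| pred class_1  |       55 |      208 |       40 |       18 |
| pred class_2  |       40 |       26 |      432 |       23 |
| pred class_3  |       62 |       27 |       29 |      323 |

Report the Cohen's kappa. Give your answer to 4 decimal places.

Observed agreement pₒ = trace/N = 1403/1818 = 0.77173
Expected agreement pₑ = Σ (rowᵢ·colᵢ)/N² = (597·535 + 284·321 + 551·521 + 386·441)/1818² = 0.26258
κ = (pₒ − pₑ)/(1 − pₑ) = (0.77173 − 0.26258)/(1 − 0.26258) = 0.6904

0.6904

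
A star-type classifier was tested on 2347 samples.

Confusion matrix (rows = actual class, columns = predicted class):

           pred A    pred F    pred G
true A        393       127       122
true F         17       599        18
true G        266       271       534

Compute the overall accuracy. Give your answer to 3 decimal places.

Accuracy = trace / total = (393+599+534=1526) / 2347 = 1526/2347 = 0.650

0.650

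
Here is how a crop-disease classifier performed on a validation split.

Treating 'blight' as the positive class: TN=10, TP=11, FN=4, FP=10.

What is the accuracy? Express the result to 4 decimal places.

0.6000

Accuracy = (TP+TN)/N = (11+10)/35 = 0.6000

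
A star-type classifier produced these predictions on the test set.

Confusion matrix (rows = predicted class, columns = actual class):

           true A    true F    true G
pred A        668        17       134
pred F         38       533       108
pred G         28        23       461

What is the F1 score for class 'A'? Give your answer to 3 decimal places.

0.860

One-vs-rest for 'A': TP = diagonal; FP = other classes predicted 'A'; FN = 'A' predicted as other.
F1 score = 2·TP/(2·TP+FP+FN).
A: TP=668, FP=17+134=151, FN=38+28=66 → 1336/1553 = 0.8603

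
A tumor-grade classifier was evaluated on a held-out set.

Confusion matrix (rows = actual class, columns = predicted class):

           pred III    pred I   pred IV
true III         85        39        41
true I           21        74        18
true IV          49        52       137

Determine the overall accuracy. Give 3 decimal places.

Accuracy = trace / total = (85+74+137=296) / 516 = 296/516 = 0.574

0.574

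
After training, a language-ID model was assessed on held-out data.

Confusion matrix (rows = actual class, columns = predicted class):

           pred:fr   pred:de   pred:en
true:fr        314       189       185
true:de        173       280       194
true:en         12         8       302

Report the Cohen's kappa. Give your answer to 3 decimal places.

0.327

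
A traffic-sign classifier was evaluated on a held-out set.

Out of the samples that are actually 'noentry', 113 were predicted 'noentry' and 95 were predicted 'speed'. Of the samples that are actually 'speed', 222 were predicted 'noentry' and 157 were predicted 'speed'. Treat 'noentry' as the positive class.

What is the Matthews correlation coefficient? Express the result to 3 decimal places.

MCC = (TP·TN − FP·FN) / √((TP+FP)(TP+FN)(TN+FP)(TN+FN))
Numerator = 113·157 − 222·95 = -3349
Denominator = √(335·208·379·252) = √6654997440 = 81578.1677
MCC = -3349 / 81578.1677 = -0.041

-0.041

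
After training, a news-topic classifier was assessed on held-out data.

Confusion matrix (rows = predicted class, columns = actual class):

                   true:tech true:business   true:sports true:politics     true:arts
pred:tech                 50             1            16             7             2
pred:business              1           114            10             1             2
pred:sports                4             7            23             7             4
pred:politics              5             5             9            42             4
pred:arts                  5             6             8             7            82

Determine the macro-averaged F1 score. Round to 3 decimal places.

Per-class F1 score (2·TP/(2·TP+FP+FN)):
  tech: TP=50, FP=1+16+7+2=26, FN=1+4+5+5=15 → 100/141 = 0.7092
  business: TP=114, FP=1+10+1+2=14, FN=1+7+5+6=19 → 228/261 = 0.8736
  sports: TP=23, FP=4+7+7+4=22, FN=16+10+9+8=43 → 46/111 = 0.4144
  politics: TP=42, FP=5+5+9+4=23, FN=7+1+7+7=22 → 84/129 = 0.6512
  arts: TP=82, FP=5+6+8+7=26, FN=2+2+4+4=12 → 164/202 = 0.8119
Macro-F1 score = mean = (0.7092 + 0.8736 + 0.4144 + 0.6512 + 0.8119) / 5 = 0.692

0.692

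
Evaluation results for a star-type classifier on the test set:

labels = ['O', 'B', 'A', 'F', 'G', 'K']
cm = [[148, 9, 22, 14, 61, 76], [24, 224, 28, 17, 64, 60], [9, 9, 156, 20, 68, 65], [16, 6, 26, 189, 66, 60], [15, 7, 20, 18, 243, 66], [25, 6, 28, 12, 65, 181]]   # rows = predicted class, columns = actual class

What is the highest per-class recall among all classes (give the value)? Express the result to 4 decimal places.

Per-class recall (TP/(TP+FN)):
  O: TP=148, FN=24+9+16+15+25=89 → 148/237 = 0.62447
  B: TP=224, FN=9+9+6+7+6=37 → 224/261 = 0.85824
  A: TP=156, FN=22+28+26+20+28=124 → 156/280 = 0.55714
  F: TP=189, FN=14+17+20+18+12=81 → 189/270 = 0.70000
  G: TP=243, FN=61+64+68+66+65=324 → 243/567 = 0.42857
  K: TP=181, FN=76+60+65+60+66=327 → 181/508 = 0.35630
Highest is class 'B' with recall = 0.8582.

0.8582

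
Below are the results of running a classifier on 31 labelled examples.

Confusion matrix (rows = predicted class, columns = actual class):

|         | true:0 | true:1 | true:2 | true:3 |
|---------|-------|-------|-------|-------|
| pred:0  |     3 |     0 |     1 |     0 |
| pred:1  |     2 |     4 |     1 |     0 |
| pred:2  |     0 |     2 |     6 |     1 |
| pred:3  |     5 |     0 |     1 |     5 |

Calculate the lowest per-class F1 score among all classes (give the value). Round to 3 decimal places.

0.429

Per-class F1 score (2·TP/(2·TP+FP+FN)):
  0: TP=3, FP=0+1+0=1, FN=2+0+5=7 → 6/14 = 0.4286
  1: TP=4, FP=2+1+0=3, FN=0+2+0=2 → 8/13 = 0.6154
  2: TP=6, FP=0+2+1=3, FN=1+1+1=3 → 12/18 = 0.6667
  3: TP=5, FP=5+0+1=6, FN=0+0+1=1 → 10/17 = 0.5882
Lowest is class '0' with F1 score = 0.429.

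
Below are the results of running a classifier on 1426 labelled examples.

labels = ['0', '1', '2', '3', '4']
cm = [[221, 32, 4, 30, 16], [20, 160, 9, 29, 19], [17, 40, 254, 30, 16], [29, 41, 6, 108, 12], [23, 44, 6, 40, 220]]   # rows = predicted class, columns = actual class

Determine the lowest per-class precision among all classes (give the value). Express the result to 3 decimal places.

Per-class precision (TP/(TP+FP)):
  0: TP=221, FP=32+4+30+16=82 → 221/303 = 0.7294
  1: TP=160, FP=20+9+29+19=77 → 160/237 = 0.6751
  2: TP=254, FP=17+40+30+16=103 → 254/357 = 0.7115
  3: TP=108, FP=29+41+6+12=88 → 108/196 = 0.5510
  4: TP=220, FP=23+44+6+40=113 → 220/333 = 0.6607
Lowest is class '3' with precision = 0.551.

0.551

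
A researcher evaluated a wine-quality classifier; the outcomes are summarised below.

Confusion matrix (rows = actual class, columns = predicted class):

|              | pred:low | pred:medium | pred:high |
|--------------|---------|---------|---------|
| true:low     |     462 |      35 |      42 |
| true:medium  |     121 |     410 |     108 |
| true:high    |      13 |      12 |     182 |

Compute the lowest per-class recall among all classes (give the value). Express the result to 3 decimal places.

0.642

Per-class recall (TP/(TP+FN)):
  low: TP=462, FN=35+42=77 → 462/539 = 0.8571
  medium: TP=410, FN=121+108=229 → 410/639 = 0.6416
  high: TP=182, FN=13+12=25 → 182/207 = 0.8792
Lowest is class 'medium' with recall = 0.642.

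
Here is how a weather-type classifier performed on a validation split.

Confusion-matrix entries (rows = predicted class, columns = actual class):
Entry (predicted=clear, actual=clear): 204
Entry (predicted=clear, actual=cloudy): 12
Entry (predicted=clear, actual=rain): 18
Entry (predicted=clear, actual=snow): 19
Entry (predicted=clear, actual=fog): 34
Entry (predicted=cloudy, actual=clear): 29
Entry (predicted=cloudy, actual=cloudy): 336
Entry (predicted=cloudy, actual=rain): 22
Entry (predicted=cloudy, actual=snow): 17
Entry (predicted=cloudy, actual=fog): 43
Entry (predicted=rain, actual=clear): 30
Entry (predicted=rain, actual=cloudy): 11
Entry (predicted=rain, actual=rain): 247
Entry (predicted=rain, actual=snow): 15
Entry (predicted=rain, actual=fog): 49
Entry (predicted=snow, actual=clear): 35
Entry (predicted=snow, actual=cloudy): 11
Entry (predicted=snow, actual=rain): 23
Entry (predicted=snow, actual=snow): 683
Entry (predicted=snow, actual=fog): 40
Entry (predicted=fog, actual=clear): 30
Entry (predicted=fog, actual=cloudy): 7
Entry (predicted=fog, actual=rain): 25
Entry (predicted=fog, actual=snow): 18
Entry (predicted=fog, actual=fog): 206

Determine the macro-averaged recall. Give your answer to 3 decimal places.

0.743

Per-class recall (TP/(TP+FN)):
  clear: TP=204, FN=29+30+35+30=124 → 204/328 = 0.6220
  cloudy: TP=336, FN=12+11+11+7=41 → 336/377 = 0.8912
  rain: TP=247, FN=18+22+23+25=88 → 247/335 = 0.7373
  snow: TP=683, FN=19+17+15+18=69 → 683/752 = 0.9082
  fog: TP=206, FN=34+43+49+40=166 → 206/372 = 0.5538
Macro-recall = mean = (0.6220 + 0.8912 + 0.7373 + 0.9082 + 0.5538) / 5 = 0.743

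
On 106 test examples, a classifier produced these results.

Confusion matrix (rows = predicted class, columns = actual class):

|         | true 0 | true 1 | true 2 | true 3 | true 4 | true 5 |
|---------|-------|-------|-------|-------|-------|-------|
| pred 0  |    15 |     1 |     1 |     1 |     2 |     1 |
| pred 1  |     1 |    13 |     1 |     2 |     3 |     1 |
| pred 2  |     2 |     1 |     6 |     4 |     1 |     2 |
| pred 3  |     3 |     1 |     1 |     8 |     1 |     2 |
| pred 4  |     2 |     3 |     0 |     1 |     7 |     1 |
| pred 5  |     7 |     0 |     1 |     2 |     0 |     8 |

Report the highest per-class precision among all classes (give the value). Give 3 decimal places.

Per-class precision (TP/(TP+FP)):
  0: TP=15, FP=1+1+1+2+1=6 → 15/21 = 0.7143
  1: TP=13, FP=1+1+2+3+1=8 → 13/21 = 0.6190
  2: TP=6, FP=2+1+4+1+2=10 → 6/16 = 0.3750
  3: TP=8, FP=3+1+1+1+2=8 → 8/16 = 0.5000
  4: TP=7, FP=2+3+0+1+1=7 → 7/14 = 0.5000
  5: TP=8, FP=7+0+1+2+0=10 → 8/18 = 0.4444
Highest is class '0' with precision = 0.714.

0.714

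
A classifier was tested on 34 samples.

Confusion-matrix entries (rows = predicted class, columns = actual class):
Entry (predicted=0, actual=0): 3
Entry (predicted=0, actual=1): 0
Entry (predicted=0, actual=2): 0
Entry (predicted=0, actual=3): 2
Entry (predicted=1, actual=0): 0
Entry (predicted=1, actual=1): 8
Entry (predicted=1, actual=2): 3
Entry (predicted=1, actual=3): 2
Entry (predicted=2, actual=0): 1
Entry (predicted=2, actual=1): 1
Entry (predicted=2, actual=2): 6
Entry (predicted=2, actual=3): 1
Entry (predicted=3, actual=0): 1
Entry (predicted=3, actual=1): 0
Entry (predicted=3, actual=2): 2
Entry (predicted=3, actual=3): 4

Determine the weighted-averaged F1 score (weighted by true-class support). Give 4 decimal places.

0.6072

Per-class F1 score (2·TP/(2·TP+FP+FN)):
  0: TP=3, FP=0+0+2=2, FN=0+1+1=2 → 6/10 = 0.60000
  1: TP=8, FP=0+3+2=5, FN=0+1+0=1 → 16/22 = 0.72727
  2: TP=6, FP=1+1+1=3, FN=0+3+2=5 → 12/20 = 0.60000
  3: TP=4, FP=1+0+2=3, FN=2+2+1=5 → 8/16 = 0.50000
Weighted-F1 score = Σ (supportᵢ/N)·F1 scoreᵢ with N=34: (5/34)·0.60000 + (9/34)·0.72727 + (11/34)·0.60000 + (9/34)·0.50000 = 0.6072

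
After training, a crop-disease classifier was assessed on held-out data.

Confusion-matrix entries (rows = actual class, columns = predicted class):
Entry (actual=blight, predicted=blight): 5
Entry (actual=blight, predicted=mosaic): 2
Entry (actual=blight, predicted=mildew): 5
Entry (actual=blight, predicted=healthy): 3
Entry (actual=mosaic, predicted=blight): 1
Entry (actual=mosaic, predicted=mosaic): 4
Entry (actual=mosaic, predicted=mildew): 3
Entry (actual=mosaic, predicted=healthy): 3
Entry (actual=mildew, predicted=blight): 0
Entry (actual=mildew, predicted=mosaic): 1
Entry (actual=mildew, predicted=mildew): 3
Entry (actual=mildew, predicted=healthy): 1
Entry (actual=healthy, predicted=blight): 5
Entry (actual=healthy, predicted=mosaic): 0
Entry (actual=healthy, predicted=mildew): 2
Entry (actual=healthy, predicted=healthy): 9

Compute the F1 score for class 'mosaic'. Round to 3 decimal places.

0.444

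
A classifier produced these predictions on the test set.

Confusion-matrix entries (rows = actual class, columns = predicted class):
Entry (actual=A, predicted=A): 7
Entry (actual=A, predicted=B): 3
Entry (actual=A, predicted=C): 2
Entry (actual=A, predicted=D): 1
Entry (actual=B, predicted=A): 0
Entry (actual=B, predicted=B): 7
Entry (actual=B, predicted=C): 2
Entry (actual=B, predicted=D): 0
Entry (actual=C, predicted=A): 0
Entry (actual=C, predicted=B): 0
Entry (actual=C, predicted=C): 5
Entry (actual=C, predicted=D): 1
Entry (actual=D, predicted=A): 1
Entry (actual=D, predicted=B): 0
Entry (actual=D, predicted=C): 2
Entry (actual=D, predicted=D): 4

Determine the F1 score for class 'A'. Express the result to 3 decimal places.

0.667

Take TP from the diagonal, FP from the rest of the 'A' prediction marginal, FN from the rest of the 'A' actual marginal.
F1 score = 2·TP/(2·TP+FP+FN).
A: TP=7, FP=0+0+1=1, FN=3+2+1=6 → 14/21 = 0.6667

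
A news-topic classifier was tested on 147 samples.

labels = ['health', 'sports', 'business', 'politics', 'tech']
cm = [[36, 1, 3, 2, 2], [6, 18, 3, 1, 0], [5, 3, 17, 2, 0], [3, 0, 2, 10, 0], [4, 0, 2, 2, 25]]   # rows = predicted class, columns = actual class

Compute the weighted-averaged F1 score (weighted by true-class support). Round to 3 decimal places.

Per-class F1 score (2·TP/(2·TP+FP+FN)):
  health: TP=36, FP=1+3+2+2=8, FN=6+5+3+4=18 → 72/98 = 0.7347
  sports: TP=18, FP=6+3+1+0=10, FN=1+3+0+0=4 → 36/50 = 0.7200
  business: TP=17, FP=5+3+2+0=10, FN=3+3+2+2=10 → 34/54 = 0.6296
  politics: TP=10, FP=3+0+2+0=5, FN=2+1+2+2=7 → 20/32 = 0.6250
  tech: TP=25, FP=4+0+2+2=8, FN=2+0+0+0=2 → 50/60 = 0.8333
Weighted-F1 score = Σ (supportᵢ/N)·F1 scoreᵢ with N=147: (54/147)·0.7347 + (22/147)·0.7200 + (27/147)·0.6296 + (17/147)·0.6250 + (27/147)·0.8333 = 0.719

0.719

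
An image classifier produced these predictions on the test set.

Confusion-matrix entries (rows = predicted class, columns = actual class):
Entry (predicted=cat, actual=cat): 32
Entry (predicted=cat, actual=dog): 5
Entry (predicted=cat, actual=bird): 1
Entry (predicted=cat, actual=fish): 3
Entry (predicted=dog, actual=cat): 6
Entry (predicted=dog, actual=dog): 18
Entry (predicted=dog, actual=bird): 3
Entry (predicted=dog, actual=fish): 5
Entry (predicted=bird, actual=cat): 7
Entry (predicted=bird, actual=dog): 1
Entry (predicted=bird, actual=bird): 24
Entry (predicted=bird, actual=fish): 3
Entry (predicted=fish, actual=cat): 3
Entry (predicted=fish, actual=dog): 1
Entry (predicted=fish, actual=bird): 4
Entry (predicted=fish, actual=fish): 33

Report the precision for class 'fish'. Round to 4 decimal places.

0.8049

One-vs-rest for 'fish': TP = diagonal; FP = other classes predicted 'fish'; FN = 'fish' predicted as other.
precision = TP/(TP+FP).
fish: TP=33, FP=3+1+4=8 → 33/41 = 0.80488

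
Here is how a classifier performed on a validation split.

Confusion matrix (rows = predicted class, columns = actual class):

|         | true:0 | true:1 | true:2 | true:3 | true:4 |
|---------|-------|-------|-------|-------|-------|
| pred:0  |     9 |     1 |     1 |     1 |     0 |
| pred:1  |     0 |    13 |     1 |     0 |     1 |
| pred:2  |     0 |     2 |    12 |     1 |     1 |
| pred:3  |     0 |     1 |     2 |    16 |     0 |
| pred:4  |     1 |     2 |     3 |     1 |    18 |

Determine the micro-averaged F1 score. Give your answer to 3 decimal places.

0.782

Micro-averaging pools counts across classes: ΣTP=68, ΣFP=19, ΣFN=19.
Micro-F1 score = 2·TP/(2·TP+FP+FN) on pooled counts = 0.782 (equals overall accuracy in single-label multiclass).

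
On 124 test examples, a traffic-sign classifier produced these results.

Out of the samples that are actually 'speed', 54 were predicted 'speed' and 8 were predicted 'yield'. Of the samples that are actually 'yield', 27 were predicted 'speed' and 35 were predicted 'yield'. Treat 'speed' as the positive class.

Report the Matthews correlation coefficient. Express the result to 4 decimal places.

0.4575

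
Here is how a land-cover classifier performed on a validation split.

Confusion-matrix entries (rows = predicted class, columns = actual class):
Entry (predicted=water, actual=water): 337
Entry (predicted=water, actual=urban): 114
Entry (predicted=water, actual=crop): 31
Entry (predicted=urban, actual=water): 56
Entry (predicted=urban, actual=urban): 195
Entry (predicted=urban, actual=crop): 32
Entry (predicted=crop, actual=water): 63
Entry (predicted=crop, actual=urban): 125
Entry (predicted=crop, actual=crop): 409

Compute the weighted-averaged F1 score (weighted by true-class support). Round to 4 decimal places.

Per-class F1 score (2·TP/(2·TP+FP+FN)):
  water: TP=337, FP=114+31=145, FN=56+63=119 → 674/938 = 0.71855
  urban: TP=195, FP=56+32=88, FN=114+125=239 → 390/717 = 0.54393
  crop: TP=409, FP=63+125=188, FN=31+32=63 → 818/1069 = 0.76520
Weighted-F1 score = Σ (supportᵢ/N)·F1 scoreᵢ with N=1362: (456/1362)·0.71855 + (434/1362)·0.54393 + (472/1362)·0.76520 = 0.6791

0.6791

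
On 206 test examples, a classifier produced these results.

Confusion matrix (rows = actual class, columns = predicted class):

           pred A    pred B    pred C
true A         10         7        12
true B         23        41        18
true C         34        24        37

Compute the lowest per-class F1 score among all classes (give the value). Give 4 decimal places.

Per-class F1 score (2·TP/(2·TP+FP+FN)):
  A: TP=10, FP=23+34=57, FN=7+12=19 → 20/96 = 0.20833
  B: TP=41, FP=7+24=31, FN=23+18=41 → 82/154 = 0.53247
  C: TP=37, FP=12+18=30, FN=34+24=58 → 74/162 = 0.45679
Lowest is class 'A' with F1 score = 0.2083.

0.2083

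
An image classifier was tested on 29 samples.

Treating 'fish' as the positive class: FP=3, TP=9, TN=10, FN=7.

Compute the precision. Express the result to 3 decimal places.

Precision = TP/(TP+FP) = 9/(9+3) = 9/12 = 0.750

0.750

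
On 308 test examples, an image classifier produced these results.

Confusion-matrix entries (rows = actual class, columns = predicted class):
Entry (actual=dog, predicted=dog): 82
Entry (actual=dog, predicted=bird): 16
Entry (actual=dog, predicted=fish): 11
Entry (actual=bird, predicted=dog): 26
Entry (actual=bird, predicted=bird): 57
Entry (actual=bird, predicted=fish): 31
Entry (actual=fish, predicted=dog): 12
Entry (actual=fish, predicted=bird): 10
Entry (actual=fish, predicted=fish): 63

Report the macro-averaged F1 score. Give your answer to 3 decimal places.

0.653

Per-class F1 score (2·TP/(2·TP+FP+FN)):
  dog: TP=82, FP=26+12=38, FN=16+11=27 → 164/229 = 0.7162
  bird: TP=57, FP=16+10=26, FN=26+31=57 → 114/197 = 0.5787
  fish: TP=63, FP=11+31=42, FN=12+10=22 → 126/190 = 0.6632
Macro-F1 score = mean = (0.7162 + 0.5787 + 0.6632) / 3 = 0.653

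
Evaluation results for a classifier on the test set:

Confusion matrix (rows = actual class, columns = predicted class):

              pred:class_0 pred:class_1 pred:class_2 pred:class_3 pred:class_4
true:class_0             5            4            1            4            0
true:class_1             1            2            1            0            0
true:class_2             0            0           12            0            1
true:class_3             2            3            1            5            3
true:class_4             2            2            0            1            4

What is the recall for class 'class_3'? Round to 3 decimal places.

One-vs-rest for 'class_3': TP = diagonal; FP = other classes predicted 'class_3'; FN = 'class_3' predicted as other.
recall = TP/(TP+FN).
class_3: TP=5, FN=2+3+1+3=9 → 5/14 = 0.3571

0.357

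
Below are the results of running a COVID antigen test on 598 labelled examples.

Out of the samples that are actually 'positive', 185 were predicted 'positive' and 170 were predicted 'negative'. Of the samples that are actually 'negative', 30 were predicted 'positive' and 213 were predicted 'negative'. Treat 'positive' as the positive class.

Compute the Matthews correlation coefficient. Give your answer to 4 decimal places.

0.4070

MCC = (TP·TN − FP·FN) / √((TP+FP)(TP+FN)(TN+FP)(TN+FN))
Numerator = 185·213 − 30·170 = 34305
Denominator = √(215·355·243·383) = √7103491425 = 84282.2130
MCC = 34305 / 84282.2130 = 0.4070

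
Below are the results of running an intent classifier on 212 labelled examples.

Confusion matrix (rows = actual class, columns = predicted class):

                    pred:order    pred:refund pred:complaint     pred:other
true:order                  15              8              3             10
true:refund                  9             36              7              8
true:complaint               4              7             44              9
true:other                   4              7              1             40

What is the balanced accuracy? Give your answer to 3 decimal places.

0.618

Balanced accuracy = mean of per-class recall.
  order: recall = 15/36 = 0.4167
  refund: recall = 36/60 = 0.6000
  complaint: recall = 44/64 = 0.6875
  other: recall = 40/52 = 0.7692
Mean = (0.4167 + 0.6000 + 0.6875 + 0.7692) / 4 = 0.618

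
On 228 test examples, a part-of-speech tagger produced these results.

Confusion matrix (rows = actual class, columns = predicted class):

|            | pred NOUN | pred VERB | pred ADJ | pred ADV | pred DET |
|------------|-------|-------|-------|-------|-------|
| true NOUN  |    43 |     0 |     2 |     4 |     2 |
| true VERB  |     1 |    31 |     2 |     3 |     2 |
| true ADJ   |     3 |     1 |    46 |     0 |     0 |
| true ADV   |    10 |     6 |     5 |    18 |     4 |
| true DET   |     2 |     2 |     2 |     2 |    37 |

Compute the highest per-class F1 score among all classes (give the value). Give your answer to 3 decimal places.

0.860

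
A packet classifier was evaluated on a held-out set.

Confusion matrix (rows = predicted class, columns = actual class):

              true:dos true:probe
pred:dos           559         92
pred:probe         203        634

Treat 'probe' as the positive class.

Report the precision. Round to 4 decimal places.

0.7575

Precision = TP/(TP+FP) = 634/(634+203) = 634/837 = 0.7575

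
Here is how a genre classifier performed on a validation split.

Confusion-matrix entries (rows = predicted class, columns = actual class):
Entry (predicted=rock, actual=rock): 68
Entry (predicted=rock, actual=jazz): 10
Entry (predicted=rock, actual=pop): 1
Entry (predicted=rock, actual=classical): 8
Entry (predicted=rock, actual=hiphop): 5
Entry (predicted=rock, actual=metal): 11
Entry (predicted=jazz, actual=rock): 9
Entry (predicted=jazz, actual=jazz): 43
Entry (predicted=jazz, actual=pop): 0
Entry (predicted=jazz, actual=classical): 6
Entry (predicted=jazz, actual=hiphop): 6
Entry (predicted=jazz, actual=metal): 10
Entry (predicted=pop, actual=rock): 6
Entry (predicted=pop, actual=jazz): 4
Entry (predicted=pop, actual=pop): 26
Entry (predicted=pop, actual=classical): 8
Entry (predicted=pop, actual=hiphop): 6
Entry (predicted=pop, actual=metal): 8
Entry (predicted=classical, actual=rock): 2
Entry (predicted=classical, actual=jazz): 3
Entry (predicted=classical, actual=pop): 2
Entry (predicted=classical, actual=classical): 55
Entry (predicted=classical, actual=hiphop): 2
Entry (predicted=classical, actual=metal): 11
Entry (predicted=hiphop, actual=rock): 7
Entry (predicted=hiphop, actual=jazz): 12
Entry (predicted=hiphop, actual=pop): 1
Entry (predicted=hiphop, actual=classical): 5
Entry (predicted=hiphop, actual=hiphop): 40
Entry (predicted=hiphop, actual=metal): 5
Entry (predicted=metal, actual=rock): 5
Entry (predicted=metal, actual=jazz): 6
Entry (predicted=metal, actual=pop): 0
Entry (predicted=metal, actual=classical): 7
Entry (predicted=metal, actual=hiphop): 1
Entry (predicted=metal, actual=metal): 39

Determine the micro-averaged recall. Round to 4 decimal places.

0.6187

Micro-averaging pools counts across classes: ΣTP=271, ΣFP=167, ΣFN=167.
Micro-recall = TP/(TP+FN) on pooled counts = 0.6187 (equals overall accuracy in single-label multiclass).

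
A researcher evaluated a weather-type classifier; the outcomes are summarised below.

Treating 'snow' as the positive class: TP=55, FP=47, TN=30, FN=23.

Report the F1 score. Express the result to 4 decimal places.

Precision = TP/(TP+FP) = 55/102 = 0.5392
Recall = TP/(TP+FN) = 55/78 = 0.7051
F1 = 2·TP/(2·TP+FP+FN) = 110/180 = 0.6111

0.6111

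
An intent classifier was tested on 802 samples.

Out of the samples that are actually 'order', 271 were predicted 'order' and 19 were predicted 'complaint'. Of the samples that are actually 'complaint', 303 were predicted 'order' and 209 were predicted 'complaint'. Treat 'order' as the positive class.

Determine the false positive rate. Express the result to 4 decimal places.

FPR = FP/(FP+TN) = 303/(303+209) = 0.5918

0.5918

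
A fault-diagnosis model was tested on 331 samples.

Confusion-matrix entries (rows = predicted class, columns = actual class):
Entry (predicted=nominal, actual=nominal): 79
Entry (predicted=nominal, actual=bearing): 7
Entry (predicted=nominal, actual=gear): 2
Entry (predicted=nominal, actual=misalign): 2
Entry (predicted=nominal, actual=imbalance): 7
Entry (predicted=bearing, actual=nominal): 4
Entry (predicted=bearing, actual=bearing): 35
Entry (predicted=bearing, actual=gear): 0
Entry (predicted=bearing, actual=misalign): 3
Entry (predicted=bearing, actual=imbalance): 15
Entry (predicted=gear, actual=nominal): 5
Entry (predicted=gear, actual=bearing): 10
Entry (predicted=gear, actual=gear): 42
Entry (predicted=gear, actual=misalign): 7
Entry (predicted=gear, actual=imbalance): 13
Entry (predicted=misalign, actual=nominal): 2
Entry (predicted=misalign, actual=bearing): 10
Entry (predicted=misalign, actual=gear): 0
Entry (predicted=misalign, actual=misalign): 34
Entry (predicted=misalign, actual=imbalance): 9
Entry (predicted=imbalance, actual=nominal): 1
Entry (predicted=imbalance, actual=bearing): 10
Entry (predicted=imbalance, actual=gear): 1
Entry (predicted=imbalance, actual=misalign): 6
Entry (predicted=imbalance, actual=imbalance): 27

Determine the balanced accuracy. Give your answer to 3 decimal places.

0.664

Balanced accuracy = mean of per-class recall.
  nominal: recall = 79/91 = 0.8681
  bearing: recall = 35/72 = 0.4861
  gear: recall = 42/45 = 0.9333
  misalign: recall = 34/52 = 0.6538
  imbalance: recall = 27/71 = 0.3803
Mean = (0.8681 + 0.4861 + 0.9333 + 0.6538 + 0.3803) / 5 = 0.664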